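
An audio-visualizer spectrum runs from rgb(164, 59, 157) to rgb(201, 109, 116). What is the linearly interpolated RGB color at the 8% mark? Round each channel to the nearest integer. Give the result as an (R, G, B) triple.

(167, 63, 154)

8% corresponds to t = 0.08.
R = 164 + 0.08 × (201 − 164) = 164 + 0.08 × 37 = 166.96 → 167
G = 59 + 0.08 × (109 − 59) = 59 + 0.08 × 50 = 63 → 63
B = 157 + 0.08 × (116 − 157) = 157 + 0.08 × -41 = 153.72 → 154
So the blended color is (167, 63, 154), about #a73f9a.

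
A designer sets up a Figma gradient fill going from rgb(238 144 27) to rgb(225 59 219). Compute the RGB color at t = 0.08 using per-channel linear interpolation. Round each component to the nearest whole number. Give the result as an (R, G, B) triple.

(237, 137, 42)

R = 238 + 0.08 × (225 − 238) = 238 + 0.08 × -13 = 236.96 → 237
G = 144 + 0.08 × (59 − 144) = 144 + 0.08 × -85 = 137.2 → 137
B = 27 + 0.08 × (219 − 27) = 27 + 0.08 × 192 = 42.36 → 42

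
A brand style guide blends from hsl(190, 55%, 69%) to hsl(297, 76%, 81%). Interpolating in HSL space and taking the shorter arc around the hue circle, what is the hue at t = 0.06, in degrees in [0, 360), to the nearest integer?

Hue arc: Δh = 297 − 190 = 107° (|Δh| ≤ 180, already the shorter path).
H = 190 + 0.06 × (107) = 196.42 → 196°

196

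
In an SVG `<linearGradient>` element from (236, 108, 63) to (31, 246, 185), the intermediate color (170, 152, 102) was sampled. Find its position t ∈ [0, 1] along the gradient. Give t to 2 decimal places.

Invert the lerp on the R channel (largest span, 205): t = (170 − 236) / (31 − 236) = -66/-205 = 0.32195.
Check on G: (152 − 108)/(246 − 108) = 0.3188 ✓

0.32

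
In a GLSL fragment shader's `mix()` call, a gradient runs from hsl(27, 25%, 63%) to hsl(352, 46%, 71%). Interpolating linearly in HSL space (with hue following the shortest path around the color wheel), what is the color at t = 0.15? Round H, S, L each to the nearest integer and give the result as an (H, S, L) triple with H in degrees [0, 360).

Hue: 352 − 27 = 325°, but |325| > 180 so the shorter arc goes the other way: Δh = 325 − 360 = -35°.
H = 27 + 0.15 × (-35) = 21.75 → 22°
S = 25 + 0.15 × (46 − 25) = 28.15 → 28%
L = 63 + 0.15 × (71 − 63) = 64.2 → 64%

(22, 28, 64)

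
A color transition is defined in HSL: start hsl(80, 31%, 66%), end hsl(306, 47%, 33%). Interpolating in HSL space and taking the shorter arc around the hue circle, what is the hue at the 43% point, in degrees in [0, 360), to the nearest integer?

Hue: 306 − 80 = 226°, but |226| > 180 so the shorter arc goes the other way: Δh = 226 − 360 = -134°.
H = 80 + 0.43 × (-134) = 22.38 → 22°

22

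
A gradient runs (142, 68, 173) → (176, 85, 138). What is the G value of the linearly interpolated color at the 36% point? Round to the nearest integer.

G = 68 + 0.36 × (85 − 68) = 74.12 → 74

74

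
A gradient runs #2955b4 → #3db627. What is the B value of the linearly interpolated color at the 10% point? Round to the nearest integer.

166

B₁ = 180 (from #2955b4), B₂ = 39 (from #3db627).
B = 180 + 0.1 × (39 − 180) = 165.9 → 166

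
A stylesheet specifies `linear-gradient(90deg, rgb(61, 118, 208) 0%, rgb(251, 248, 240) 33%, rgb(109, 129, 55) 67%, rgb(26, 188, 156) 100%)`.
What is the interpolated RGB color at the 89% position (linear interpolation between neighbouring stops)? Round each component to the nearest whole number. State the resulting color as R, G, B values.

(54, 168, 122)

89% lies between the 67% and 100% stops, so the local fraction is t = (89 − 67)/(100 − 67) = 22/33 ≈ 0.6667.
R = 109 + 0.6667 × (26 − 109) = 53.664 → 54
G = 129 + 0.6667 × (188 − 129) = 168.335 → 168
B = 55 + 0.6667 × (156 − 55) = 122.337 → 122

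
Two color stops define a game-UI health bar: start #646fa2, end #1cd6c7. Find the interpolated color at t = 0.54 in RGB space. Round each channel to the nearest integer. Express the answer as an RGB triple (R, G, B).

(61, 167, 182)

#646fa2 → (100, 111, 162); #1cd6c7 → (28, 214, 199).
R = 100 + 0.54 × (28 − 100) = 100 + 0.54 × -72 = 61.12 → 61
G = 111 + 0.54 × (214 − 111) = 111 + 0.54 × 103 = 166.62 → 167
B = 162 + 0.54 × (199 − 162) = 162 + 0.54 × 37 = 181.98 → 182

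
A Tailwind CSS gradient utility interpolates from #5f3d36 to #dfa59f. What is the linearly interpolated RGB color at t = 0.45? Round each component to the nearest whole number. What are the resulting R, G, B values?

#5f3d36 → (95, 61, 54); #dfa59f → (223, 165, 159).
R = 95 + 0.45 × (223 − 95) = 95 + 0.45 × 128 = 152.6 → 153
G = 61 + 0.45 × (165 − 61) = 61 + 0.45 × 104 = 107.8 → 108
B = 54 + 0.45 × (159 − 54) = 54 + 0.45 × 105 = 101.25 → 101

(153, 108, 101)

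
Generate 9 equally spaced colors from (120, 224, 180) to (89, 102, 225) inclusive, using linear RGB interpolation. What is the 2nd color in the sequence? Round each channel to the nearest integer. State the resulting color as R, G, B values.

(116, 209, 186)

With 9 swatches and endpoints inclusive, swatch 2 sits at t = (2 − 1)/(9 − 1) = 1/8 ≈ 0.125.
R = 120 + 0.125 × (89 − 120) = 116.125 → 116
G = 224 + 0.125 × (102 − 224) = 208.75 → 209
B = 180 + 0.125 × (225 − 180) = 185.625 → 186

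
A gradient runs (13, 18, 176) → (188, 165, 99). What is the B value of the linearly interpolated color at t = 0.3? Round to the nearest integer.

B = 176 + 0.3 × (99 − 176) = 152.9 → 153

153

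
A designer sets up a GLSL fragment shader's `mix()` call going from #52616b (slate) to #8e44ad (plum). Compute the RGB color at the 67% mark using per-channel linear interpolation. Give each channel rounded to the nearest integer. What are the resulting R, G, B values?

(122, 78, 151)

#52616b → (82, 97, 107); #8e44ad → (142, 68, 173).
67% corresponds to t = 0.67.
R = 82 + 0.67 × (142 − 82) = 82 + 0.67 × 60 = 122.2 → 122
G = 97 + 0.67 × (68 − 97) = 97 + 0.67 × -29 = 77.57 → 78
B = 107 + 0.67 × (173 − 107) = 107 + 0.67 × 66 = 151.22 → 151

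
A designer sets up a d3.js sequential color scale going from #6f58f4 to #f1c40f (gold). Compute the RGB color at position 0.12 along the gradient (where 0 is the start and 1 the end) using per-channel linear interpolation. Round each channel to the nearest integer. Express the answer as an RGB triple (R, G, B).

(127, 101, 217)

#6f58f4 → (111, 88, 244); #f1c40f → (241, 196, 15).
R = 111 + 0.12 × (241 − 111) = 111 + 0.12 × 130 = 126.6 → 127
G = 88 + 0.12 × (196 − 88) = 88 + 0.12 × 108 = 100.96 → 101
B = 244 + 0.12 × (15 − 244) = 244 + 0.12 × -229 = 216.52 → 217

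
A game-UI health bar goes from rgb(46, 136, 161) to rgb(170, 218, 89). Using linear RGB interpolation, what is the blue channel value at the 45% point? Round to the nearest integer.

129

B = 161 + 0.45 × (89 − 161) = 128.6 → 129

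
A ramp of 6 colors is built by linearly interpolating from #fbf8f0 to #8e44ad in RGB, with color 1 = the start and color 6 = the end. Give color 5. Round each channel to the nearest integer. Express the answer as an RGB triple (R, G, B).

(164, 104, 186)

With 6 swatches and endpoints inclusive, swatch 5 sits at t = (5 − 1)/(6 − 1) = 4/5 ≈ 0.8.
#fbf8f0 → (251, 248, 240); #8e44ad → (142, 68, 173).
R = 251 + 0.8 × (142 − 251) = 163.8 → 164
G = 248 + 0.8 × (68 − 248) = 104 → 104
B = 240 + 0.8 × (173 − 240) = 186.4 → 186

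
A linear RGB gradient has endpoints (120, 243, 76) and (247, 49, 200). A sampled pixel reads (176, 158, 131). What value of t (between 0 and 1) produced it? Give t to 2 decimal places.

0.44

Invert the lerp on the G channel (largest span, 194): t = (158 − 243) / (49 − 243) = -85/-194 = 0.43814.
Check on R: (176 − 120)/(247 − 120) = 0.4409 ✓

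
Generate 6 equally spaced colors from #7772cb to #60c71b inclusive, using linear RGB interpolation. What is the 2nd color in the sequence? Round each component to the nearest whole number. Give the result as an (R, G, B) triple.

(114, 131, 168)

With 6 swatches and endpoints inclusive, swatch 2 sits at t = (2 − 1)/(6 − 1) = 1/5 ≈ 0.2.
#7772cb → (119, 114, 203); #60c71b → (96, 199, 27).
R = 119 + 0.2 × (96 − 119) = 114.4 → 114
G = 114 + 0.2 × (199 − 114) = 131 → 131
B = 203 + 0.2 × (27 − 203) = 167.8 → 168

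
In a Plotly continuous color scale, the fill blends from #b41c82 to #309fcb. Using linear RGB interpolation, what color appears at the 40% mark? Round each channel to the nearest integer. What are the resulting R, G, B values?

(127, 80, 159)

#b41c82 → (180, 28, 130); #309fcb → (48, 159, 203).
40% corresponds to t = 0.4.
R = 180 + 0.4 × (48 − 180) = 180 + 0.4 × -132 = 127.2 → 127
G = 28 + 0.4 × (159 − 28) = 28 + 0.4 × 131 = 80.4 → 80
B = 130 + 0.4 × (203 − 130) = 130 + 0.4 × 73 = 159.2 → 159
So the blended color is (127, 80, 159), about #7f509f.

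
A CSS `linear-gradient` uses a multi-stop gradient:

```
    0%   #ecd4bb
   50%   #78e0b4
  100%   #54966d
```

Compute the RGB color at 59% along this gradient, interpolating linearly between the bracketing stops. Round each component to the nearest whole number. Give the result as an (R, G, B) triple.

(114, 211, 167)

59% lies between the 50% and 100% stops, so the local fraction is t = (59 − 50)/(100 − 50) = 9/50 ≈ 0.18.
#78e0b4 → (120, 224, 180); #54966d → (84, 150, 109).
R = 120 + 0.18 × (84 − 120) = 113.52 → 114
G = 224 + 0.18 × (150 − 224) = 210.68 → 211
B = 180 + 0.18 × (109 − 180) = 167.22 → 167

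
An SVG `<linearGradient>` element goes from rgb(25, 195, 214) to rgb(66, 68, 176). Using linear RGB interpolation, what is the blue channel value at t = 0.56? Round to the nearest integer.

193

B = 214 + 0.56 × (176 − 214) = 192.72 → 193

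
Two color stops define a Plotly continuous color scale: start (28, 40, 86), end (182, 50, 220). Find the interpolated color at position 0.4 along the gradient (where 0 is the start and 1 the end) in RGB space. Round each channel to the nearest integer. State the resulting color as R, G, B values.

R = 28 + 0.4 × (182 − 28) = 28 + 0.4 × 154 = 89.6 → 90
G = 40 + 0.4 × (50 − 40) = 40 + 0.4 × 10 = 44 → 44
B = 86 + 0.4 × (220 − 86) = 86 + 0.4 × 134 = 139.6 → 140

(90, 44, 140)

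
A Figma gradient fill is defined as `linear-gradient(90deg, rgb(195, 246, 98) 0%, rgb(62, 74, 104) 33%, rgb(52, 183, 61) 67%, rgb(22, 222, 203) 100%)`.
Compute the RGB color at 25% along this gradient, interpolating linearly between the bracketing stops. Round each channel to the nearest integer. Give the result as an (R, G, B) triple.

(94, 116, 103)

25% lies between the 0% and 33% stops, so the local fraction is t = (25 − 0)/(33 − 0) = 25/33 ≈ 0.7576.
R = 195 + 0.7576 × (62 − 195) = 94.239 → 94
G = 246 + 0.7576 × (74 − 246) = 115.693 → 116
B = 98 + 0.7576 × (104 − 98) = 102.546 → 103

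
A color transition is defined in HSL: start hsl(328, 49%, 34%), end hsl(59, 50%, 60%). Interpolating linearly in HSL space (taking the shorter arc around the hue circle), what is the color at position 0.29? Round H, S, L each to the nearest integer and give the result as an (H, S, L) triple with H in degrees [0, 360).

(354, 49, 42)

Hue: 59 − 328 = -269°, but |-269| > 180 so the shorter arc goes the other way: Δh = -269 + 360 = 91°.
H = 328 + 0.29 × (91) = 354.39 → 354°
S = 49 + 0.29 × (50 − 49) = 49.29 → 49%
L = 34 + 0.29 × (60 − 34) = 41.54 → 42%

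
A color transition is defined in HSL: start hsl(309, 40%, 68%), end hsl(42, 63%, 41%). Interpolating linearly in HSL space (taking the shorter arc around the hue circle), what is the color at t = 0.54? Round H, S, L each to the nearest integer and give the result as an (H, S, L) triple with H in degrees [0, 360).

(359, 52, 53)

Hue: 42 − 309 = -267°, but |-267| > 180 so the shorter arc goes the other way: Δh = -267 + 360 = 93°.
H = 309 + 0.54 × (93) = 359.22 → 359°
S = 40 + 0.54 × (63 − 40) = 52.42 → 52%
L = 68 + 0.54 × (41 − 68) = 53.42 → 53%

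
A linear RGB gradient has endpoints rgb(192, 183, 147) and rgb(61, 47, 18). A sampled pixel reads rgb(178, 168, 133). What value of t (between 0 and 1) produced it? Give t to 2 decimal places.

Invert the lerp on the G channel (largest span, 136): t = (168 − 183) / (47 − 183) = -15/-136 = 0.11029.
Check on R: (178 − 192)/(61 − 192) = 0.1069 ✓

0.11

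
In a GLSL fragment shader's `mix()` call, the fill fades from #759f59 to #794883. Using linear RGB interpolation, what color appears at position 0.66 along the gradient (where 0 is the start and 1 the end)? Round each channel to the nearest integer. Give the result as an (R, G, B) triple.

#759f59 → (117, 159, 89); #794883 → (121, 72, 131).
R = 117 + 0.66 × (121 − 117) = 117 + 0.66 × 4 = 119.64 → 120
G = 159 + 0.66 × (72 − 159) = 159 + 0.66 × -87 = 101.58 → 102
B = 89 + 0.66 × (131 − 89) = 89 + 0.66 × 42 = 116.72 → 117
So the blended color is (120, 102, 117), about #786675.

(120, 102, 117)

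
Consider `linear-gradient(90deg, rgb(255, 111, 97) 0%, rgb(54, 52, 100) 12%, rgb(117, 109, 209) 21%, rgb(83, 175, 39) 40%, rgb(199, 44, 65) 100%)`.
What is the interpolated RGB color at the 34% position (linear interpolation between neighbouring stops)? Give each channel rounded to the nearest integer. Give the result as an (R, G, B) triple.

34% lies between the 21% and 40% stops, so the local fraction is t = (34 − 21)/(40 − 21) = 13/19 ≈ 0.6842.
R = 117 + 0.6842 × (83 − 117) = 93.737 → 94
G = 109 + 0.6842 × (175 − 109) = 154.157 → 154
B = 209 + 0.6842 × (39 − 209) = 92.686 → 93

(94, 154, 93)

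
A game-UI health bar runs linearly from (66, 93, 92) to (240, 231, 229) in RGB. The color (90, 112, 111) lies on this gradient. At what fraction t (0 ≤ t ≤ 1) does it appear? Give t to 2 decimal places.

Invert the lerp on the R channel (largest span, 174): t = (90 − 66) / (240 − 66) = 24/174 = 0.13793.
Check on G: (112 − 93)/(231 − 93) = 0.1377 ✓

0.14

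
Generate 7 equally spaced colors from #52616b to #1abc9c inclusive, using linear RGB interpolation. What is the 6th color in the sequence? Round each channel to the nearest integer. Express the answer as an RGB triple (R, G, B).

(35, 173, 148)

With 7 swatches and endpoints inclusive, swatch 6 sits at t = (6 − 1)/(7 − 1) = 5/6 ≈ 0.8333.
#52616b → (82, 97, 107); #1abc9c → (26, 188, 156).
R = 82 + 0.8333 × (26 − 82) = 35.335 → 35
G = 97 + 0.8333 × (188 − 97) = 172.83 → 173
B = 107 + 0.8333 × (156 − 107) = 147.832 → 148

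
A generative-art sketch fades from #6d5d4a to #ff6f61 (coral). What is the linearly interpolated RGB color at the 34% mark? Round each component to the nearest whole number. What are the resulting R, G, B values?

(159, 99, 82)

#6d5d4a → (109, 93, 74); #ff6f61 → (255, 111, 97).
34% corresponds to t = 0.34.
R = 109 + 0.34 × (255 − 109) = 109 + 0.34 × 146 = 158.64 → 159
G = 93 + 0.34 × (111 − 93) = 93 + 0.34 × 18 = 99.12 → 99
B = 74 + 0.34 × (97 − 74) = 74 + 0.34 × 23 = 81.82 → 82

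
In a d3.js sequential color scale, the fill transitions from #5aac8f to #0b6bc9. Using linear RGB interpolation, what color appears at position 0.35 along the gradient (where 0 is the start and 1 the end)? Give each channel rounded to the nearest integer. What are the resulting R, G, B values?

(62, 149, 163)

#5aac8f → (90, 172, 143); #0b6bc9 → (11, 107, 201).
R = 90 + 0.35 × (11 − 90) = 90 + 0.35 × -79 = 62.35 → 62
G = 172 + 0.35 × (107 − 172) = 172 + 0.35 × -65 = 149.25 → 149
B = 143 + 0.35 × (201 − 143) = 143 + 0.35 × 58 = 163.3 → 163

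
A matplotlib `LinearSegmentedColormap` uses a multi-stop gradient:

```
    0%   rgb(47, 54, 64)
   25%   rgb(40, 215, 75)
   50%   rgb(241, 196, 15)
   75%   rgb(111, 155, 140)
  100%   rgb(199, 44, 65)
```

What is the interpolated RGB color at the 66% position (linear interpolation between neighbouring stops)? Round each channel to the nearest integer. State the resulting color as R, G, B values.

66% lies between the 50% and 75% stops, so the local fraction is t = (66 − 50)/(75 − 50) = 16/25 ≈ 0.64.
R = 241 + 0.64 × (111 − 241) = 157.8 → 158
G = 196 + 0.64 × (155 − 196) = 169.76 → 170
B = 15 + 0.64 × (140 − 15) = 95 → 95

(158, 170, 95)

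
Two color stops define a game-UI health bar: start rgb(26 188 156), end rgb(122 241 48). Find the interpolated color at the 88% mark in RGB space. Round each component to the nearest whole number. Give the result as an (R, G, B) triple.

(110, 235, 61)

88% corresponds to t = 0.88.
R = 26 + 0.88 × (122 − 26) = 26 + 0.88 × 96 = 110.48 → 110
G = 188 + 0.88 × (241 − 188) = 188 + 0.88 × 53 = 234.64 → 235
B = 156 + 0.88 × (48 − 156) = 156 + 0.88 × -108 = 60.96 → 61
So the blended color is (110, 235, 61), about #6eeb3d.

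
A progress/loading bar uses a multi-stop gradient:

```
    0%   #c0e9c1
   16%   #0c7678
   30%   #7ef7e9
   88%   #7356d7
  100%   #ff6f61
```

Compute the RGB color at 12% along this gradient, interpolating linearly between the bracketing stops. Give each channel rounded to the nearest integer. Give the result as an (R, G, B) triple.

(57, 147, 138)

12% lies between the 0% and 16% stops, so the local fraction is t = (12 − 0)/(16 − 0) = 12/16 ≈ 0.75.
#c0e9c1 → (192, 233, 193); #0c7678 → (12, 118, 120).
R = 192 + 0.75 × (12 − 192) = 57 → 57
G = 233 + 0.75 × (118 − 233) = 146.75 → 147
B = 193 + 0.75 × (120 − 193) = 138.25 → 138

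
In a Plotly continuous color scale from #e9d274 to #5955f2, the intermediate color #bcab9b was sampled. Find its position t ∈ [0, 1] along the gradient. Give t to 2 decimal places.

Invert the lerp on the R channel (largest span, 144): t = (188 − 233) / (89 − 233) = -45/-144 = 0.3125.
Check on G: (171 − 210)/(85 − 210) = 0.312 ✓

0.31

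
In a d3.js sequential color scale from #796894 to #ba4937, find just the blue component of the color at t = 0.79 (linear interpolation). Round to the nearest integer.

75

B₁ = 148 (from #796894), B₂ = 55 (from #ba4937).
B = 148 + 0.79 × (55 − 148) = 74.53 → 75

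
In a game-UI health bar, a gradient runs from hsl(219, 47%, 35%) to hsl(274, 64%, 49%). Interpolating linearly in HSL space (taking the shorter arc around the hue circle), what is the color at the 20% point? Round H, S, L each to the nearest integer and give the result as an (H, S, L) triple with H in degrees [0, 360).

Hue arc: Δh = 274 − 219 = 55° (|Δh| ≤ 180, already the shorter path).
H = 219 + 0.2 × (55) = 230 → 230°
S = 47 + 0.2 × (64 − 47) = 50.4 → 50%
L = 35 + 0.2 × (49 − 35) = 37.8 → 38%

(230, 50, 38)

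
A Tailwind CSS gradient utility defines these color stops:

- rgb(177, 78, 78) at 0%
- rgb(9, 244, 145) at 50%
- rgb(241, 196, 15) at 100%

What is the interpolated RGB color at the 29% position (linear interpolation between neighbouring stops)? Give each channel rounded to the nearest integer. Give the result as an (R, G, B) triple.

(80, 174, 117)

29% lies between the 0% and 50% stops, so the local fraction is t = (29 − 0)/(50 − 0) = 29/50 ≈ 0.58.
R = 177 + 0.58 × (9 − 177) = 79.56 → 80
G = 78 + 0.58 × (244 − 78) = 174.28 → 174
B = 78 + 0.58 × (145 − 78) = 116.86 → 117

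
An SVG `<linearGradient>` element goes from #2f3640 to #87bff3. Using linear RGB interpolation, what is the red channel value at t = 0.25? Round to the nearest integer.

R₁ = 47 (from #2f3640), R₂ = 135 (from #87bff3).
R = 47 + 0.25 × (135 − 47) = 69 → 69

69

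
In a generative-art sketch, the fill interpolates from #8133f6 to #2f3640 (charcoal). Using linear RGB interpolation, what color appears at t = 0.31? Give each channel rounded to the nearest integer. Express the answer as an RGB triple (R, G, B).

#8133f6 → (129, 51, 246); #2f3640 → (47, 54, 64).
R = 129 + 0.31 × (47 − 129) = 129 + 0.31 × -82 = 103.58 → 104
G = 51 + 0.31 × (54 − 51) = 51 + 0.31 × 3 = 51.93 → 52
B = 246 + 0.31 × (64 − 246) = 246 + 0.31 × -182 = 189.58 → 190

(104, 52, 190)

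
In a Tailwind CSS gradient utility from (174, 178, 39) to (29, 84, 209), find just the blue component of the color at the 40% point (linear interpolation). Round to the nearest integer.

B = 39 + 0.4 × (209 − 39) = 107 → 107

107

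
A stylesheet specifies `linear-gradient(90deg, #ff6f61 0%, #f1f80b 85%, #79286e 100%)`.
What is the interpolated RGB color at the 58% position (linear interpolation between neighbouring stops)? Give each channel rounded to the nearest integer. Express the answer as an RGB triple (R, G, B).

58% lies between the 0% and 85% stops, so the local fraction is t = (58 − 0)/(85 − 0) = 58/85 ≈ 0.6824.
#ff6f61 → (255, 111, 97); #f1f80b → (241, 248, 11).
R = 255 + 0.6824 × (241 − 255) = 245.446 → 245
G = 111 + 0.6824 × (248 − 111) = 204.489 → 204
B = 97 + 0.6824 × (11 − 97) = 38.314 → 38

(245, 204, 38)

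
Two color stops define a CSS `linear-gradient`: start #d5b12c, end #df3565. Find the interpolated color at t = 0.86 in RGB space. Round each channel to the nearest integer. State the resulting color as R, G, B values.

#d5b12c → (213, 177, 44); #df3565 → (223, 53, 101).
R = 213 + 0.86 × (223 − 213) = 213 + 0.86 × 10 = 221.6 → 222
G = 177 + 0.86 × (53 − 177) = 177 + 0.86 × -124 = 70.36 → 70
B = 44 + 0.86 × (101 − 44) = 44 + 0.86 × 57 = 93.02 → 93

(222, 70, 93)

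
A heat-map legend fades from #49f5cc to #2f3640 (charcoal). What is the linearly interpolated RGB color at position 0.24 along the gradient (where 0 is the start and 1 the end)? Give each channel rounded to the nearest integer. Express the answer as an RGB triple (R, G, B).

#49f5cc → (73, 245, 204); #2f3640 → (47, 54, 64).
R = 73 + 0.24 × (47 − 73) = 73 + 0.24 × -26 = 66.76 → 67
G = 245 + 0.24 × (54 − 245) = 245 + 0.24 × -191 = 199.16 → 199
B = 204 + 0.24 × (64 − 204) = 204 + 0.24 × -140 = 170.4 → 170

(67, 199, 170)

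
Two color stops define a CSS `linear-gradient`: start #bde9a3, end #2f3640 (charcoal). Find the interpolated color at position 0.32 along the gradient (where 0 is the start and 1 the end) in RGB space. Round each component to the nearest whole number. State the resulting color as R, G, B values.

(144, 176, 131)

#bde9a3 → (189, 233, 163); #2f3640 → (47, 54, 64).
R = 189 + 0.32 × (47 − 189) = 189 + 0.32 × -142 = 143.56 → 144
G = 233 + 0.32 × (54 − 233) = 233 + 0.32 × -179 = 175.72 → 176
B = 163 + 0.32 × (64 − 163) = 163 + 0.32 × -99 = 131.32 → 131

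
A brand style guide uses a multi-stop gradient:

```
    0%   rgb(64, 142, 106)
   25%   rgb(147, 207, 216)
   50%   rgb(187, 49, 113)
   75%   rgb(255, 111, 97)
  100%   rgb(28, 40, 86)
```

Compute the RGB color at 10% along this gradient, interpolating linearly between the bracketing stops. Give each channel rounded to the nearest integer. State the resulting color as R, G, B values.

10% lies between the 0% and 25% stops, so the local fraction is t = (10 − 0)/(25 − 0) = 10/25 ≈ 0.4.
R = 64 + 0.4 × (147 − 64) = 97.2 → 97
G = 142 + 0.4 × (207 − 142) = 168 → 168
B = 106 + 0.4 × (216 − 106) = 150 → 150

(97, 168, 150)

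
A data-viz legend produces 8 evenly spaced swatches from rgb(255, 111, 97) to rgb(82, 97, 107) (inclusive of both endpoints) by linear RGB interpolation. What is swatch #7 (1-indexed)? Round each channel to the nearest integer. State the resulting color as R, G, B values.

(107, 99, 106)

With 8 swatches and endpoints inclusive, swatch 7 sits at t = (7 − 1)/(8 − 1) = 6/7 ≈ 0.8571.
R = 255 + 0.8571 × (82 − 255) = 106.722 → 107
G = 111 + 0.8571 × (97 − 111) = 99.001 → 99
B = 97 + 0.8571 × (107 − 97) = 105.571 → 106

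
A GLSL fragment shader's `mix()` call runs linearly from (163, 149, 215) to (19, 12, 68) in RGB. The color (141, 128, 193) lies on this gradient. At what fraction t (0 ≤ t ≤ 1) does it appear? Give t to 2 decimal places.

Invert the lerp on the B channel (largest span, 147): t = (193 − 215) / (68 − 215) = -22/-147 = 0.14966.
Check on R: (141 − 163)/(19 − 163) = 0.1528 ✓

0.15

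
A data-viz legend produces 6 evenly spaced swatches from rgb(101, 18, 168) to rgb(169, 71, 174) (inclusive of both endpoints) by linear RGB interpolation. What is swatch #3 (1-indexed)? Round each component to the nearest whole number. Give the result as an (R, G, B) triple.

With 6 swatches and endpoints inclusive, swatch 3 sits at t = (3 − 1)/(6 − 1) = 2/5 ≈ 0.4.
R = 101 + 0.4 × (169 − 101) = 128.2 → 128
G = 18 + 0.4 × (71 − 18) = 39.2 → 39
B = 168 + 0.4 × (174 − 168) = 170.4 → 170

(128, 39, 170)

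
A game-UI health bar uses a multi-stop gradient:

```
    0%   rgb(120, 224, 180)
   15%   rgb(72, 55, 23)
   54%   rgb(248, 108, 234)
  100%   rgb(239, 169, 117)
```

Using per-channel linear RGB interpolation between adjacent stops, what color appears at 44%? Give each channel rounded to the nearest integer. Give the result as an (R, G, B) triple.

44% lies between the 15% and 54% stops, so the local fraction is t = (44 − 15)/(54 − 15) = 29/39 ≈ 0.7436.
R = 72 + 0.7436 × (248 − 72) = 202.874 → 203
G = 55 + 0.7436 × (108 − 55) = 94.411 → 94
B = 23 + 0.7436 × (234 − 23) = 179.9 → 180

(203, 94, 180)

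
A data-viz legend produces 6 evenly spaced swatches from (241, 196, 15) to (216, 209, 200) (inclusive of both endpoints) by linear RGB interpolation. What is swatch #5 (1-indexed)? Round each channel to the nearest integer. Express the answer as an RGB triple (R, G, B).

(221, 206, 163)

With 6 swatches and endpoints inclusive, swatch 5 sits at t = (5 − 1)/(6 − 1) = 4/5 ≈ 0.8.
R = 241 + 0.8 × (216 − 241) = 221 → 221
G = 196 + 0.8 × (209 − 196) = 206.4 → 206
B = 15 + 0.8 × (200 − 15) = 163 → 163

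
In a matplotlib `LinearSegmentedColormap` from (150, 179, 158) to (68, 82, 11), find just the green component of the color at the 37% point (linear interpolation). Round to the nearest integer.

G = 179 + 0.37 × (82 − 179) = 143.11 → 143

143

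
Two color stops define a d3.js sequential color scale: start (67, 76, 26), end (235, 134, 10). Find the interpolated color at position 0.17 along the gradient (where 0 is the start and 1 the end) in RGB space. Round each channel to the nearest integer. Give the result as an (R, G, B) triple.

(96, 86, 23)

R = 67 + 0.17 × (235 − 67) = 67 + 0.17 × 168 = 95.56 → 96
G = 76 + 0.17 × (134 − 76) = 76 + 0.17 × 58 = 85.86 → 86
B = 26 + 0.17 × (10 − 26) = 26 + 0.17 × -16 = 23.28 → 23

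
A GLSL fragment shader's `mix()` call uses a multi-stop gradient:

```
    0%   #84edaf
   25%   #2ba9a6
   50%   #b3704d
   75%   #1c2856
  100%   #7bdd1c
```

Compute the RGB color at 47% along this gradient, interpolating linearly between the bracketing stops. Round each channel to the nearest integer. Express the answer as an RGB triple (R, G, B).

47% lies between the 25% and 50% stops, so the local fraction is t = (47 − 25)/(50 − 25) = 22/25 ≈ 0.88.
#2ba9a6 → (43, 169, 166); #b3704d → (179, 112, 77).
R = 43 + 0.88 × (179 − 43) = 162.68 → 163
G = 169 + 0.88 × (112 − 169) = 118.84 → 119
B = 166 + 0.88 × (77 − 166) = 87.68 → 88

(163, 119, 88)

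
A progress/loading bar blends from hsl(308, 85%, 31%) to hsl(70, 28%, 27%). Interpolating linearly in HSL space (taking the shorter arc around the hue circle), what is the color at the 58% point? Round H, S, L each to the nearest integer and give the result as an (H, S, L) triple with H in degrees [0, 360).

(19, 52, 29)

Hue: 70 − 308 = -238°, but |-238| > 180 so the shorter arc goes the other way: Δh = -238 + 360 = 122°.
H = 308 + 0.58 × (122) = 378.76 → 379 → 379 mod 360 = 19°
S = 85 + 0.58 × (28 − 85) = 51.94 → 52%
L = 31 + 0.58 × (27 − 31) = 28.68 → 29%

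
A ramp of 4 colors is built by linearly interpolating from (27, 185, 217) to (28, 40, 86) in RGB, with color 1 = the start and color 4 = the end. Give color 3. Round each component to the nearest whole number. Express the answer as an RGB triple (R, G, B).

With 4 swatches and endpoints inclusive, swatch 3 sits at t = (3 − 1)/(4 − 1) = 2/3 ≈ 0.6667.
R = 27 + 0.6667 × (28 − 27) = 27.667 → 28
G = 185 + 0.6667 × (40 − 185) = 88.329 → 88
B = 217 + 0.6667 × (86 − 217) = 129.662 → 130

(28, 88, 130)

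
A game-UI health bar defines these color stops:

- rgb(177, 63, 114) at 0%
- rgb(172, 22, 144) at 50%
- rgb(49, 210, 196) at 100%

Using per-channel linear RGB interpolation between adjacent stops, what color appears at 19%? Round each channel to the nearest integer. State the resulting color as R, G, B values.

(175, 47, 125)

19% lies between the 0% and 50% stops, so the local fraction is t = (19 − 0)/(50 − 0) = 19/50 ≈ 0.38.
R = 177 + 0.38 × (172 − 177) = 175.1 → 175
G = 63 + 0.38 × (22 − 63) = 47.42 → 47
B = 114 + 0.38 × (144 − 114) = 125.4 → 125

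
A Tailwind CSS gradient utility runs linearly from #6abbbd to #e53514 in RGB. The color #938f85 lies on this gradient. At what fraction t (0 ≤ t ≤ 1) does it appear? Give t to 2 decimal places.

0.33

Invert the lerp on the B channel (largest span, 169): t = (133 − 189) / (20 − 189) = -56/-169 = 0.33136.
Check on R: (147 − 106)/(229 − 106) = 0.3333 ✓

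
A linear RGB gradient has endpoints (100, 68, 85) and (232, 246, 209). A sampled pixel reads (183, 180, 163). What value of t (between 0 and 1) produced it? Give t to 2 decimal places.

Invert the lerp on the G channel (largest span, 178): t = (180 − 68) / (246 − 68) = 112/178 = 0.62921.
Check on R: (183 − 100)/(232 − 100) = 0.6288 ✓

0.63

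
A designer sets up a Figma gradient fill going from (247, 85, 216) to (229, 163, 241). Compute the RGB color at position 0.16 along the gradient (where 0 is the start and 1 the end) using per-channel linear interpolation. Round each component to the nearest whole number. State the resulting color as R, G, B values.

(244, 97, 220)

R = 247 + 0.16 × (229 − 247) = 247 + 0.16 × -18 = 244.12 → 244
G = 85 + 0.16 × (163 − 85) = 85 + 0.16 × 78 = 97.48 → 97
B = 216 + 0.16 × (241 − 216) = 216 + 0.16 × 25 = 220 → 220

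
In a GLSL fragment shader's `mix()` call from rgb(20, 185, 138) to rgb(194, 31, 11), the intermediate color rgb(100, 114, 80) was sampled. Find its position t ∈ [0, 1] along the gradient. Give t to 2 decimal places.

Invert the lerp on the R channel (largest span, 174): t = (100 − 20) / (194 − 20) = 80/174 = 0.45977.
Check on G: (114 − 185)/(31 − 185) = 0.461 ✓

0.46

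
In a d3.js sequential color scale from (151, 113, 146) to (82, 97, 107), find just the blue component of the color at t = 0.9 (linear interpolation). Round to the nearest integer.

B = 146 + 0.9 × (107 − 146) = 110.9 → 111

111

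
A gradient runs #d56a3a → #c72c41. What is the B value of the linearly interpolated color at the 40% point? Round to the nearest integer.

B₁ = 58 (from #d56a3a), B₂ = 65 (from #c72c41).
B = 58 + 0.4 × (65 − 58) = 60.8 → 61

61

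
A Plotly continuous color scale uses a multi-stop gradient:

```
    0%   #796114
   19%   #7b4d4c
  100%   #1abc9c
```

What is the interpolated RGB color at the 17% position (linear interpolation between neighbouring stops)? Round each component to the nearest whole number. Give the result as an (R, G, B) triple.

17% lies between the 0% and 19% stops, so the local fraction is t = (17 − 0)/(19 − 0) = 17/19 ≈ 0.8947.
#796114 → (121, 97, 20); #7b4d4c → (123, 77, 76).
R = 121 + 0.8947 × (123 − 121) = 122.789 → 123
G = 97 + 0.8947 × (77 − 97) = 79.106 → 79
B = 20 + 0.8947 × (76 − 20) = 70.103 → 70

(123, 79, 70)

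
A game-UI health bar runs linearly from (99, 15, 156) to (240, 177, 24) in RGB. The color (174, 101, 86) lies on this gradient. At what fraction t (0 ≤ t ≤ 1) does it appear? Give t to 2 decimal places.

Invert the lerp on the G channel (largest span, 162): t = (101 − 15) / (177 − 15) = 86/162 = 0.53086.
Check on R: (174 − 99)/(240 − 99) = 0.5319 ✓

0.53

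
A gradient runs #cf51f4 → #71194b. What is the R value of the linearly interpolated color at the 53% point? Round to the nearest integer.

R₁ = 207 (from #cf51f4), R₂ = 113 (from #71194b).
R = 207 + 0.53 × (113 − 207) = 157.18 → 157

157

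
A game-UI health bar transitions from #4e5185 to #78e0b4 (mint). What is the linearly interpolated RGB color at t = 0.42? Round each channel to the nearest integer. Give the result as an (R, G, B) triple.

#4e5185 → (78, 81, 133); #78e0b4 → (120, 224, 180).
R = 78 + 0.42 × (120 − 78) = 78 + 0.42 × 42 = 95.64 → 96
G = 81 + 0.42 × (224 − 81) = 81 + 0.42 × 143 = 141.06 → 141
B = 133 + 0.42 × (180 − 133) = 133 + 0.42 × 47 = 152.74 → 153

(96, 141, 153)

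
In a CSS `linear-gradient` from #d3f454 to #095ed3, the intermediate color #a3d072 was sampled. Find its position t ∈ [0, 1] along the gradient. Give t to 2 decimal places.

0.24

Invert the lerp on the R channel (largest span, 202): t = (163 − 211) / (9 − 211) = -48/-202 = 0.23762.
Check on G: (208 − 244)/(94 − 244) = 0.24 ✓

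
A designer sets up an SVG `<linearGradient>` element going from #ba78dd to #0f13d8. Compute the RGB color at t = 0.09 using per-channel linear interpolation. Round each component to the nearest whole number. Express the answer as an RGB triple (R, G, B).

(171, 111, 221)

#ba78dd → (186, 120, 221); #0f13d8 → (15, 19, 216).
R = 186 + 0.09 × (15 − 186) = 186 + 0.09 × -171 = 170.61 → 171
G = 120 + 0.09 × (19 − 120) = 120 + 0.09 × -101 = 110.91 → 111
B = 221 + 0.09 × (216 − 221) = 221 + 0.09 × -5 = 220.55 → 221
So the blended color is (171, 111, 221), about #ab6fdd.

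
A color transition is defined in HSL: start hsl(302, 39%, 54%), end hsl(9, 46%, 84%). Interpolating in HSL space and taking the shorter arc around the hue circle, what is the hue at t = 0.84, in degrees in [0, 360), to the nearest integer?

Hue: 9 − 302 = -293°, but |-293| > 180 so the shorter arc goes the other way: Δh = -293 + 360 = 67°.
H = 302 + 0.84 × (67) = 358.28 → 358°

358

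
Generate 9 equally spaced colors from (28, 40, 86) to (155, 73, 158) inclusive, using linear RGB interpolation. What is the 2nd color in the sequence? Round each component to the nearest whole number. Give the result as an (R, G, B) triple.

With 9 swatches and endpoints inclusive, swatch 2 sits at t = (2 − 1)/(9 − 1) = 1/8 ≈ 0.125.
R = 28 + 0.125 × (155 − 28) = 43.875 → 44
G = 40 + 0.125 × (73 − 40) = 44.125 → 44
B = 86 + 0.125 × (158 − 86) = 95 → 95

(44, 44, 95)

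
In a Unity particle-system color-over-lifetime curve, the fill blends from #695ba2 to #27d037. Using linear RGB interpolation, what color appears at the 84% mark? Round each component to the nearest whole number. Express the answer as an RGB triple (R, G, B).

(50, 189, 72)

#695ba2 → (105, 91, 162); #27d037 → (39, 208, 55).
84% corresponds to t = 0.84.
R = 105 + 0.84 × (39 − 105) = 105 + 0.84 × -66 = 49.56 → 50
G = 91 + 0.84 × (208 − 91) = 91 + 0.84 × 117 = 189.28 → 189
B = 162 + 0.84 × (55 − 162) = 162 + 0.84 × -107 = 72.12 → 72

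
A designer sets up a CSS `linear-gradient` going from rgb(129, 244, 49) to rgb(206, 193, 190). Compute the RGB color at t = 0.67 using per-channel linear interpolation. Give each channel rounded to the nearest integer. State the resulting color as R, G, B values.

(181, 210, 143)

R = 129 + 0.67 × (206 − 129) = 129 + 0.67 × 77 = 180.59 → 181
G = 244 + 0.67 × (193 − 244) = 244 + 0.67 × -51 = 209.83 → 210
B = 49 + 0.67 × (190 − 49) = 49 + 0.67 × 141 = 143.47 → 143
So the blended color is (181, 210, 143), about #b5d28f.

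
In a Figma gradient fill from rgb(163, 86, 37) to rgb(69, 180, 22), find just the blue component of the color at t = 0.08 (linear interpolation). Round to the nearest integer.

36

B = 37 + 0.08 × (22 − 37) = 35.8 → 36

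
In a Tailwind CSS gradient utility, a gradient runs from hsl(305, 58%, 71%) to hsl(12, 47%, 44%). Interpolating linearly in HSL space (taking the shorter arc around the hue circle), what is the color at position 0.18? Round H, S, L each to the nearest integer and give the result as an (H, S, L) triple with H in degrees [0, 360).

(317, 56, 66)

Hue: 12 − 305 = -293°, but |-293| > 180 so the shorter arc goes the other way: Δh = -293 + 360 = 67°.
H = 305 + 0.18 × (67) = 317.06 → 317°
S = 58 + 0.18 × (47 − 58) = 56.02 → 56%
L = 71 + 0.18 × (44 − 71) = 66.14 → 66%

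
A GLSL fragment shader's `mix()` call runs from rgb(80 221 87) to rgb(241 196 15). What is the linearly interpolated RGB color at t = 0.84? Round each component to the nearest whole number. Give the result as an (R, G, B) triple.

R = 80 + 0.84 × (241 − 80) = 80 + 0.84 × 161 = 215.24 → 215
G = 221 + 0.84 × (196 − 221) = 221 + 0.84 × -25 = 200 → 200
B = 87 + 0.84 × (15 − 87) = 87 + 0.84 × -72 = 26.52 → 27

(215, 200, 27)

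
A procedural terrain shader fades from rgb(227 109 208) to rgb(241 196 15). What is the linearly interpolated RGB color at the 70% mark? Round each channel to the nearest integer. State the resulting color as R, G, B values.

(237, 170, 73)

70% corresponds to t = 0.7.
R = 227 + 0.7 × (241 − 227) = 227 + 0.7 × 14 = 236.8 → 237
G = 109 + 0.7 × (196 − 109) = 109 + 0.7 × 87 = 169.9 → 170
B = 208 + 0.7 × (15 − 208) = 208 + 0.7 × -193 = 72.9 → 73
So the blended color is (237, 170, 73), about #edaa49.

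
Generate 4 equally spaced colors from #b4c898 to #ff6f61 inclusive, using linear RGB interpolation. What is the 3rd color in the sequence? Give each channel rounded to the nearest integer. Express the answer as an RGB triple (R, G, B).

(230, 141, 115)

With 4 swatches and endpoints inclusive, swatch 3 sits at t = (3 − 1)/(4 − 1) = 2/3 ≈ 0.6667.
#b4c898 → (180, 200, 152); #ff6f61 → (255, 111, 97).
R = 180 + 0.6667 × (255 − 180) = 230.002 → 230
G = 200 + 0.6667 × (111 − 200) = 140.664 → 141
B = 152 + 0.6667 × (97 − 152) = 115.332 → 115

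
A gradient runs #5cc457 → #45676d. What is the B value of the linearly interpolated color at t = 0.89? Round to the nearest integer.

B₁ = 87 (from #5cc457), B₂ = 109 (from #45676d).
B = 87 + 0.89 × (109 − 87) = 106.58 → 107

107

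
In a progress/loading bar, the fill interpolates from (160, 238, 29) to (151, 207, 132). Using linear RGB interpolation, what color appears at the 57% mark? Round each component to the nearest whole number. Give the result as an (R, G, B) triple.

(155, 220, 88)

57% corresponds to t = 0.57.
R = 160 + 0.57 × (151 − 160) = 160 + 0.57 × -9 = 154.87 → 155
G = 238 + 0.57 × (207 − 238) = 238 + 0.57 × -31 = 220.33 → 220
B = 29 + 0.57 × (132 − 29) = 29 + 0.57 × 103 = 87.71 → 88
So the blended color is (155, 220, 88), about #9bdc58.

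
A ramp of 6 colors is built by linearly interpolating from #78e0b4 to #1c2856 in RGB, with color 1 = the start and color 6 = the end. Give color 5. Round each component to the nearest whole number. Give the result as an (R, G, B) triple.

With 6 swatches and endpoints inclusive, swatch 5 sits at t = (5 − 1)/(6 − 1) = 4/5 ≈ 0.8.
#78e0b4 → (120, 224, 180); #1c2856 → (28, 40, 86).
R = 120 + 0.8 × (28 − 120) = 46.4 → 46
G = 224 + 0.8 × (40 − 224) = 76.8 → 77
B = 180 + 0.8 × (86 − 180) = 104.8 → 105

(46, 77, 105)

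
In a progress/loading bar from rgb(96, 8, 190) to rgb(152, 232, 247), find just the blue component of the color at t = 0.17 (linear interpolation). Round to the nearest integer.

200

B = 190 + 0.17 × (247 − 190) = 199.69 → 200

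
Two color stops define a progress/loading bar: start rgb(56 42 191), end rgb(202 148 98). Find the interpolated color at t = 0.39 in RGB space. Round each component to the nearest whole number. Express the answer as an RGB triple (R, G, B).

(113, 83, 155)

R = 56 + 0.39 × (202 − 56) = 56 + 0.39 × 146 = 112.94 → 113
G = 42 + 0.39 × (148 − 42) = 42 + 0.39 × 106 = 83.34 → 83
B = 191 + 0.39 × (98 − 191) = 191 + 0.39 × -93 = 154.73 → 155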